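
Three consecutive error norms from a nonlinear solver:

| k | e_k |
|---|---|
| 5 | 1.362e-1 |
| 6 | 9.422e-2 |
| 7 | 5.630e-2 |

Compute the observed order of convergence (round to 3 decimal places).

p ≈ ln(e_7/e_6) / ln(e_6/e_5)
  = ln(5.630e-2/9.422e-2) / ln(9.422e-2/1.362e-1)
  = ln(0.597538) / ln(0.691777)
  = -0.514937 / -0.368492 ≈ 1.397417

1.397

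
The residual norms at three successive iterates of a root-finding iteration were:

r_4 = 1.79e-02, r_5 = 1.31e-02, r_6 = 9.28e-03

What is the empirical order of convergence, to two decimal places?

p ≈ ln(r_6/r_5) / ln(r_5/r_4)
  = ln(9.28e-03/1.31e-02) / ln(1.31e-02/1.79e-02)
  = ln(0.708397) / ln(0.731844)
  = -0.34475 / -0.31219 ≈ 1.10430

1.10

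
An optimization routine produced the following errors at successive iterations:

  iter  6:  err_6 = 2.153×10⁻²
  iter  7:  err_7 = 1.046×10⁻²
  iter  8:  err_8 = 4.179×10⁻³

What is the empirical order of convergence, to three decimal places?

p ≈ ln(err_8/err_7) / ln(err_7/err_6)
  = ln(4.179×10⁻³/1.046×10⁻²) / ln(1.046×10⁻²/2.153×10⁻²)
  = ln(0.399522) / ln(0.485834)
  = -0.917486 / -0.721888 ≈ 1.270953

1.271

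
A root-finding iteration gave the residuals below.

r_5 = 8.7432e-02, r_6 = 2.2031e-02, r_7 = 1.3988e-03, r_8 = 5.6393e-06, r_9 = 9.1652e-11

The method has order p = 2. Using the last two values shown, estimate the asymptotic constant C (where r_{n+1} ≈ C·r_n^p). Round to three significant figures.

C ≈ r_9 / r_8^2
  = 9.1652e-11 / (5.6393e-06)^2
  = 9.1652e-11 / 3.18017e-11 ≈ 2.882

2.88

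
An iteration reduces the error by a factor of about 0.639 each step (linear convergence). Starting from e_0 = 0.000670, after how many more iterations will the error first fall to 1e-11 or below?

After k steps, e_k ≈ 0.000670·0.639^k.
Need 0.639^k ≤ 1e-11/0.000670 = 1.49254e-08.
k ≥ ln(1.49254e-08)/ln(0.639) = -18.0202/-0.44785 = 40.237.
Smallest integer k = 41.

41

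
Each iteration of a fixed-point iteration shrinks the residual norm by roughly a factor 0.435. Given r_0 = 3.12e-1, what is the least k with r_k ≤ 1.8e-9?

23

After k steps, r_k ≈ 3.12e-1·0.435^k.
Need 0.435^k ≤ 1.8e-9/3.12e-1 = 5.76923e-09.
k ≥ ln(5.76923e-09)/ln(0.435) = -18.9707/-0.83241 = 22.790.
Smallest integer k = 23.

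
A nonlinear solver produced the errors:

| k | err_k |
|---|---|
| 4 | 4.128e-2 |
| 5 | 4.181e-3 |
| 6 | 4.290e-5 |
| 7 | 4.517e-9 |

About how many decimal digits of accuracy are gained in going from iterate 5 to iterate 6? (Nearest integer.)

2

Digits gained ≈ log₁₀(err_5/err_6) = log₁₀(4.181e-3/4.290e-5) = log₁₀(97.4592) ≈ 1.989.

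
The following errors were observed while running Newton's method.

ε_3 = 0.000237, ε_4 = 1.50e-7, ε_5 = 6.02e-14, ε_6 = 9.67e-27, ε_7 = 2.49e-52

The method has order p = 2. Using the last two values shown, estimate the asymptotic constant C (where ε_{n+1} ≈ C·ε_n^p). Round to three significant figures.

2.66

C ≈ ε_7 / ε_6^2
  = 2.49e-52 / (9.67e-27)^2
  = 2.49e-52 / 9.35089e-53 ≈ 2.6628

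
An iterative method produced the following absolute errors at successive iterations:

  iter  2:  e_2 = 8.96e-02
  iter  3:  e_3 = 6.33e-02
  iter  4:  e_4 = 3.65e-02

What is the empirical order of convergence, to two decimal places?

p ≈ ln(e_4/e_3) / ln(e_3/e_2)
  = ln(3.65e-02/6.33e-02) / ln(6.33e-02/8.96e-02)
  = ln(0.576619) / ln(0.706473)
  = -0.55057 / -0.34747 ≈ 1.58451

1.58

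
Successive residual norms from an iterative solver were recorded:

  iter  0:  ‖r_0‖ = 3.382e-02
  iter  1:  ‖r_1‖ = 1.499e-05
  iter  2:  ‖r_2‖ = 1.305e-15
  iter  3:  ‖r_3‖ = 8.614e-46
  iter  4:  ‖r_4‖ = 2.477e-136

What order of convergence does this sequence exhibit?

3

Consecutive ratios: ‖r_4‖/‖r_3‖ = 2.477e-136/8.614e-46 = 2.87555e-91, ‖r_3‖/‖r_2‖ = 8.614e-46/1.305e-15 = 6.60077e-31.
p ≈ ln(2.87555e-91)/ln(6.60077e-31) = -208.4790/-69.4930 ≈ 3.00.
So the convergence is cubic (order 3).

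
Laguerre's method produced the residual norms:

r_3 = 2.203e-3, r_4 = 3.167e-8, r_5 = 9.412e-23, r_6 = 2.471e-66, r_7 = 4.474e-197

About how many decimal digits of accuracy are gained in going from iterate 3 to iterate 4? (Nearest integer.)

5

Digits gained ≈ log₁₀(r_3/r_4) = log₁₀(2.203e-3/3.167e-8) = log₁₀(69561.1) ≈ 4.842.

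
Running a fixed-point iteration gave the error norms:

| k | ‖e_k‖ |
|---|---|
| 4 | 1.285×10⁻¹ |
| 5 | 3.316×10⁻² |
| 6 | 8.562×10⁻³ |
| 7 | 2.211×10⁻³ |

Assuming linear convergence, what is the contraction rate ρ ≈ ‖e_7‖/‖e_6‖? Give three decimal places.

0.258

ρ ≈ ‖e_7‖/‖e_6‖ = 2.211×10⁻³/8.562×10⁻³ = 0.25823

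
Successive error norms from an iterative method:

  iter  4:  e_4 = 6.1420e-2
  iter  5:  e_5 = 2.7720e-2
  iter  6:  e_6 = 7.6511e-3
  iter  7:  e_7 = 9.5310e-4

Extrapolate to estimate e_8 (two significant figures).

First estimate the order: p ≈ ln(e_7/e_6) / ln(e_6/e_5) = ln(9.5310e-4/7.6511e-3)/ln(7.6511e-3/2.7720e-2) = ln(0.12457)/ln(0.276014) ≈ 1.6180.
Then e_8 ≈ e_7·(e_7/e_6)^p = 9.5310e-4·(0.12457)^1.6180 = 9.5310e-4·0.0343858 ≈ 3.277e-05.

3.3e-5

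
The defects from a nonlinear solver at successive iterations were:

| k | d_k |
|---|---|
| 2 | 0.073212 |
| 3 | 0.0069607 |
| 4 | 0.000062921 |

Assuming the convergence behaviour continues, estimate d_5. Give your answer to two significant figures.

5.1e-9

First estimate the order: p ≈ ln(d_4/d_3) / ln(d_3/d_2) = ln(0.000062921/0.0069607)/ln(0.0069607/0.073212) = ln(0.00903946)/ln(0.0950759) ≈ 2.0000.
Then d_5 ≈ d_4·(d_4/d_3)^p = 0.000062921·(0.00903946)^2.0000 = 0.000062921·8.17118e-05 ≈ 5.141e-09.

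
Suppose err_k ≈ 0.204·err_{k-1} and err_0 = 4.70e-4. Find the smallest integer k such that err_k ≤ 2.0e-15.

After k steps, err_k ≈ 4.70e-4·0.204^k.
Need 0.204^k ≤ 2.0e-15/4.70e-4 = 4.25532e-12.
k ≥ ln(4.25532e-12)/ln(0.204) = -26.1829/-1.58964 = 16.471.
Smallest integer k = 17.

17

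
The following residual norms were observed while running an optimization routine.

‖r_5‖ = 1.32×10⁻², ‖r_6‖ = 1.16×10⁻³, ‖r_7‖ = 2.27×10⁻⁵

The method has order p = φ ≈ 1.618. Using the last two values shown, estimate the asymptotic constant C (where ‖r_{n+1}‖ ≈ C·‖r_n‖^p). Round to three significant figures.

C ≈ ‖r_7‖ / ‖r_6‖^1.618
  = 2.27×10⁻⁵ / (1.16×10⁻³)^1.618
  = 2.27×10⁻⁵ / 1.77948e-05 ≈ 1.2757

1.28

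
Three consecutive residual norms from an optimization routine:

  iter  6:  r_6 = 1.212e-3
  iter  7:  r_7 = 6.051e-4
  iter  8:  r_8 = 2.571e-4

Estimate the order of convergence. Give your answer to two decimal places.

p ≈ ln(r_8/r_7) / ln(r_7/r_6)
  = ln(2.571e-4/6.051e-4) / ln(6.051e-4/1.212e-3)
  = ln(0.424888) / ln(0.499257)
  = -0.85593 / -0.69463 ≈ 1.23221

1.23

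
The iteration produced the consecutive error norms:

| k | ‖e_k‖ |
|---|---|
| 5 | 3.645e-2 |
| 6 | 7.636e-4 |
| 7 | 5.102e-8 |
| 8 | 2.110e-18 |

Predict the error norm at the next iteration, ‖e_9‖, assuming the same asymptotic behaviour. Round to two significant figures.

3.2e-44

First estimate the order: p ≈ ln(‖e_8‖/‖e_7‖) / ln(‖e_7‖/‖e_6‖) = ln(2.110e-18/5.102e-8)/ln(5.102e-8/7.636e-4) = ln(4.13563e-11)/ln(6.68151e-05) ≈ 2.4870.
Then ‖e_9‖ ≈ ‖e_8‖·(‖e_8‖/‖e_7‖)^p = 2.110e-18·(4.13563e-11)^2.4870 = 2.110e-18·1.50086e-26 ≈ 3.167e-44.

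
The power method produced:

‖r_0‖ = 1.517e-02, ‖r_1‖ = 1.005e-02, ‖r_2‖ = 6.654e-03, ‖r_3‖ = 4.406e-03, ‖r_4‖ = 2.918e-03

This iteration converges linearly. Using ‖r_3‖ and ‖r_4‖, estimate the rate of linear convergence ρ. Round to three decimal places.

0.662

ρ ≈ ‖r_4‖/‖r_3‖ = 2.918e-03/4.406e-03 = 0.66228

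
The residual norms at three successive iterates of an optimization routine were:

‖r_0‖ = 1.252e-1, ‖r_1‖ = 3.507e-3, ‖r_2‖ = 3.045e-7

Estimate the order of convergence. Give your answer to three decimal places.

p ≈ ln(‖r_2‖/‖r_1‖) / ln(‖r_1‖/‖r_0‖)
  = ln(3.045e-7/3.507e-3) / ln(3.507e-3/1.252e-1)
  = ln(8.68263e-05) / ln(0.0280112)
  = -9.351601 / -3.575151 ≈ 2.615722

2.616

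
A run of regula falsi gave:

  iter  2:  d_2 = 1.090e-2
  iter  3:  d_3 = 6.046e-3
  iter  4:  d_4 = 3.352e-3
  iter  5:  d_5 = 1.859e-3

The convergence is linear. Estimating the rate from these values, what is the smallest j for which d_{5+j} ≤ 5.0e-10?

Rate ρ ≈ d_5/d_4 = 1.859e-3/3.352e-3 = 0.5546.
After j more steps, d_{5+j} ≈ 1.859e-3·ρ^j; need ρ^j ≤ 5.0e-10/1.859e-3 = 2.68962e-07.
j ≥ ln(2.68962e-07)/ln(0.5546) = -15.1287/-0.58951 = 25.663.
So 26 more iterations are needed.

26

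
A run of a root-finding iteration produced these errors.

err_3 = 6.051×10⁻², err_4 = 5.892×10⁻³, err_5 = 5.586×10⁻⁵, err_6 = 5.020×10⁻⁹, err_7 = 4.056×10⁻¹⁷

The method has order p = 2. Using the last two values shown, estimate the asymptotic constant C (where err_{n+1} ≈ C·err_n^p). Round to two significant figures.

1.6

C ≈ err_7 / err_6^2
  = 4.056×10⁻¹⁷ / (5.020×10⁻⁹)^2
  = 4.056×10⁻¹⁷ / 2.52004e-17 ≈ 1.6095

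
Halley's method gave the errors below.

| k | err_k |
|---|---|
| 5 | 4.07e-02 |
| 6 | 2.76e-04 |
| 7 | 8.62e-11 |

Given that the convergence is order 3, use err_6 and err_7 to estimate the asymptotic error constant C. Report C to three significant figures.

C ≈ err_7 / err_6^3
  = 8.62e-11 / (2.76e-04)^3
  = 8.62e-11 / 2.10246e-11 ≈ 4.1

4.10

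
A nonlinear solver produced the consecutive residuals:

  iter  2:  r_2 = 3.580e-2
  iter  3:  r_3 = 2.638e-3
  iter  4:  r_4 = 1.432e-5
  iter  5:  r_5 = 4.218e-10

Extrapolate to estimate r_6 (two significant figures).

First estimate the order: p ≈ ln(r_5/r_4) / ln(r_4/r_3) = ln(4.218e-10/1.432e-5)/ln(1.432e-5/2.638e-3) = ln(2.94553e-05)/ln(0.00542835) ≈ 2.0001.
Then r_6 ≈ r_5·(r_5/r_4)^p = 4.218e-10·(2.94553e-05)^2.0001 = 4.218e-10·8.6671e-10 ≈ 3.656e-19.

3.7e-19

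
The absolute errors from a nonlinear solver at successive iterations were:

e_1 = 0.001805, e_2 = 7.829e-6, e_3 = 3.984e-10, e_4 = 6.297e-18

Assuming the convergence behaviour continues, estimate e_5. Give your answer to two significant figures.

First estimate the order: p ≈ ln(e_4/e_3) / ln(e_3/e_2) = ln(6.297e-18/3.984e-10)/ln(3.984e-10/7.829e-6) = ln(1.58057e-08)/ln(5.08877e-05) ≈ 1.8170.
Then e_5 ≈ e_4·(e_4/e_3)^p = 6.297e-18·(1.58057e-08)^1.8170 = 6.297e-18·6.6872e-15 ≈ 4.211e-32.

4.2e-32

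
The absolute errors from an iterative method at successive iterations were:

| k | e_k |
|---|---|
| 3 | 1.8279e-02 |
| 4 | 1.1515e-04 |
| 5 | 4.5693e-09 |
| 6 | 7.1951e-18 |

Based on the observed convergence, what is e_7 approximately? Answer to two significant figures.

1.8e-35

First estimate the order: p ≈ ln(e_6/e_5) / ln(e_5/e_4) = ln(7.1951e-18/4.5693e-09)/ln(4.5693e-09/1.1515e-04) = ln(1.57466e-09)/ln(3.96813e-05) ≈ 2.0000.
Then e_7 ≈ e_6·(e_6/e_5)^p = 7.1951e-18·(1.57466e-09)^2.0000 = 7.1951e-18·2.47955e-18 ≈ 1.784e-35.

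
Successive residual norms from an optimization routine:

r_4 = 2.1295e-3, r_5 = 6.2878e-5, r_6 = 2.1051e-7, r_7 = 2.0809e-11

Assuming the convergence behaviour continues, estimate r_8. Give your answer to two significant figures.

6.9e-18

First estimate the order: p ≈ ln(r_7/r_6) / ln(r_6/r_5) = ln(2.0809e-11/2.1051e-7)/ln(2.1051e-7/6.2878e-5) = ln(9.88504e-05)/ln(0.00334791) ≈ 1.6180.
Then r_8 ≈ r_7·(r_7/r_6)^p = 2.0809e-11·(9.88504e-05)^1.6180 = 2.0809e-11·3.31036e-07 ≈ 6.889e-18.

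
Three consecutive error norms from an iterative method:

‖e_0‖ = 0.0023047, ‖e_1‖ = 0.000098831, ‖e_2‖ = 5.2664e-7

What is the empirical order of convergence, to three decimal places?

p ≈ ln(‖e_2‖/‖e_1‖) / ln(‖e_1‖/‖e_0‖)
  = ln(5.2664e-7/0.000098831) / ln(0.000098831/0.0023047)
  = ln(0.00532869) / ln(0.0428824)
  = -5.234650 / -3.149294 ≈ 1.662166

1.662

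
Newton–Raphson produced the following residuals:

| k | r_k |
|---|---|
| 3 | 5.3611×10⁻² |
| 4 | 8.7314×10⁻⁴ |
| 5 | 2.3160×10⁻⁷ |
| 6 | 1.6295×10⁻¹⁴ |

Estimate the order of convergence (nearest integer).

2

Consecutive ratios: r_6/r_5 = 1.6295×10⁻¹⁴/2.3160×10⁻⁷ = 7.03584e-08, r_5/r_4 = 2.3160×10⁻⁷/8.7314×10⁻⁴ = 0.00026525.
p ≈ ln(7.03584e-08)/ln(0.00026525) = -16.4697/-8.2348 ≈ 2.00.
So the convergence is quadratic (order 2).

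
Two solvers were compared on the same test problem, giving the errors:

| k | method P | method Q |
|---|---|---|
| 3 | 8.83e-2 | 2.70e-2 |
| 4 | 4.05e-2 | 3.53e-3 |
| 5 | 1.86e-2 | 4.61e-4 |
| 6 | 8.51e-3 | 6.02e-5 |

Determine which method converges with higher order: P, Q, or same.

Method P: p ≈ ln(8.51e-3/1.86e-2)/ln(1.86e-2/4.05e-2) ≈ 1.00.
Method Q: p ≈ ln(6.02e-5/4.61e-4)/ln(4.61e-4/3.53e-3) ≈ 1.00.
Both orders ≈ 1.0 — effectively the same.

same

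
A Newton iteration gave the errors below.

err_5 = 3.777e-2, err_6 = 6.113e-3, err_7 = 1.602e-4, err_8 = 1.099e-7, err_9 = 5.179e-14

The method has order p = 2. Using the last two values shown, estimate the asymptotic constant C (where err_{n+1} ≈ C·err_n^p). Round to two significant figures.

C ≈ err_9 / err_8^2
  = 5.179e-14 / (1.099e-7)^2
  = 5.179e-14 / 1.2078e-14 ≈ 4.288

4.3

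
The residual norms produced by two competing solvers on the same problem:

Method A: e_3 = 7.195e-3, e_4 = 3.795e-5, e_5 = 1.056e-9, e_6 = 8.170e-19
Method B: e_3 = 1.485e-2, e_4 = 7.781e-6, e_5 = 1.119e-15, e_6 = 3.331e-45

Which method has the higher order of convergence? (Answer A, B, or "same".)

Method A: p ≈ ln(8.170e-19/1.056e-9)/ln(1.056e-9/3.795e-5) ≈ 2.00.
Method B: p ≈ ln(3.331e-45/1.119e-15)/ln(1.119e-15/7.781e-6) ≈ 3.00.
Method B has the higher order (≈3.0 vs ≈2.0).

B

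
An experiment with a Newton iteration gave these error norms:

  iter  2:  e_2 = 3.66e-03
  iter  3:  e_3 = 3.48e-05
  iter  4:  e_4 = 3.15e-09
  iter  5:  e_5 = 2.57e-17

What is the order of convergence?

Consecutive ratios: e_5/e_4 = 2.57e-17/3.15e-09 = 8.15873e-09, e_4/e_3 = 3.15e-09/3.48e-05 = 9.05172e-05.
p ≈ ln(8.15873e-09)/ln(9.05172e-05) = -18.6242/-9.3100 ≈ 2.00.
So the convergence is quadratic (order 2).

2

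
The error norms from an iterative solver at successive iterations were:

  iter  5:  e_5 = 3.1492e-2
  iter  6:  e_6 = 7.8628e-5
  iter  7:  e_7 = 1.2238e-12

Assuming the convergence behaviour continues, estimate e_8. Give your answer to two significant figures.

4.6e-36

First estimate the order: p ≈ ln(e_7/e_6) / ln(e_6/e_5) = ln(1.2238e-12/7.8628e-5)/ln(7.8628e-5/3.1492e-2) = ln(1.55644e-08)/ln(0.00249676) ≈ 3.0000.
Then e_8 ≈ e_7·(e_7/e_6)^p = 1.2238e-12·(1.55644e-08)^3.0000 = 1.2238e-12·3.77048e-24 ≈ 4.614e-36.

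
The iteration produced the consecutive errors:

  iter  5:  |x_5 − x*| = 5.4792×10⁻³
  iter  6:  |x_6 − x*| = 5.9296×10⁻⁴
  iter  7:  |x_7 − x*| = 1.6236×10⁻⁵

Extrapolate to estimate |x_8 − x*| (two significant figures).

First estimate the order: p ≈ ln(|x_7 − x*|/|x_6 − x*|) / ln(|x_6 − x*|/|x_5 − x*|) = ln(1.6236×10⁻⁵/5.9296×10⁻⁴)/ln(5.9296×10⁻⁴/5.4792×10⁻³) = ln(0.0273813)/ln(0.10822) ≈ 1.6181.
Then |x_8 − x*| ≈ |x_7 − x*|·(|x_7 − x*|/|x_6 − x*|)^p = 1.6236×10⁻⁵·(0.0273813)^1.6181 = 1.6236×10⁻⁵·0.0029624 ≈ 4.81e-08.

4.8e-8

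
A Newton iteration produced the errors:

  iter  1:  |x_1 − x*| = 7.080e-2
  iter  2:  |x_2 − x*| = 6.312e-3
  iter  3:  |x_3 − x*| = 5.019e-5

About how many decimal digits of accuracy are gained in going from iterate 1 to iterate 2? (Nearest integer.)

Digits gained ≈ log₁₀(|x_1 − x*|/|x_2 − x*|) = log₁₀(7.080e-2/6.312e-3) = log₁₀(11.2167) ≈ 1.050.

1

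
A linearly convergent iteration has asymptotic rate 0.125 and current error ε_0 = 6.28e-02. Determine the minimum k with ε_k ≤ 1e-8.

After k steps, ε_k ≈ 6.28e-02·0.125^k.
Need 0.125^k ≤ 1e-8/6.28e-02 = 1.59236e-07.
k ≥ ln(1.59236e-07)/ln(0.125) = -15.6529/-2.07944 = 7.527.
Smallest integer k = 8.

8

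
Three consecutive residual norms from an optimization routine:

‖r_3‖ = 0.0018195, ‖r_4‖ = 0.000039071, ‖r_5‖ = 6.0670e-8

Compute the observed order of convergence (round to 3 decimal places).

p ≈ ln(‖r_5‖/‖r_4‖) / ln(‖r_4‖/‖r_3‖)
  = ln(6.0670e-8/0.000039071) / ln(0.000039071/0.0018195)
  = ln(0.00155281) / ln(0.0214735)
  = -6.467689 / -3.840936 ≈ 1.683884

1.684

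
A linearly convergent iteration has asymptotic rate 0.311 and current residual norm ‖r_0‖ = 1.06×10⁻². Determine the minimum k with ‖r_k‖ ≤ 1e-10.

After k steps, ‖r_k‖ ≈ 1.06×10⁻²·0.311^k.
Need 0.311^k ≤ 1e-10/1.06×10⁻² = 9.43396e-09.
k ≥ ln(9.43396e-09)/ln(0.311) = -18.4789/-1.16796 = 15.822.
Smallest integer k = 16.

16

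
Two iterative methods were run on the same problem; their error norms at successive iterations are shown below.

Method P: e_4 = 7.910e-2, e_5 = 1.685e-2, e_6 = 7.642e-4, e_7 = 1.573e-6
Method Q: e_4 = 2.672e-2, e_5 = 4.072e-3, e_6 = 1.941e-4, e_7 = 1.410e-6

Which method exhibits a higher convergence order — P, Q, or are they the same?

P

Method P: p ≈ ln(1.573e-6/7.642e-4)/ln(7.642e-4/1.685e-2) ≈ 2.00.
Method Q: p ≈ ln(1.410e-6/1.941e-4)/ln(1.941e-4/4.072e-3) ≈ 1.62.
Method P has the higher order (≈2.0 vs ≈1.6).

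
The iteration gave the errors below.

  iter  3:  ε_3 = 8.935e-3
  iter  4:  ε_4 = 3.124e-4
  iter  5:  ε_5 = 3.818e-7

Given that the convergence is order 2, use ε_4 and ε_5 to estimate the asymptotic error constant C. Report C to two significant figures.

3.9

C ≈ ε_5 / ε_4^2
  = 3.818e-7 / (3.124e-4)^2
  = 3.818e-7 / 9.75938e-08 ≈ 3.9121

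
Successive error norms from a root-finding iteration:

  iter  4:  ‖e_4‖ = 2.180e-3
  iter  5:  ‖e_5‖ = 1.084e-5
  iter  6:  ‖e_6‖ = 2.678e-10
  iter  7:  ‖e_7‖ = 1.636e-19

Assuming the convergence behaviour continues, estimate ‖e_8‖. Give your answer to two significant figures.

First estimate the order: p ≈ ln(‖e_7‖/‖e_6‖) / ln(‖e_6‖/‖e_5‖) = ln(1.636e-19/2.678e-10)/ln(2.678e-10/1.084e-5) = ln(6.10904e-10)/ln(2.47048e-05) ≈ 1.9999.
Then ‖e_8‖ ≈ ‖e_7‖·(‖e_7‖/‖e_6‖)^p = 1.636e-19·(6.10904e-10)^1.9999 = 1.636e-19·3.73996e-19 ≈ 6.119e-38.

6.1e-38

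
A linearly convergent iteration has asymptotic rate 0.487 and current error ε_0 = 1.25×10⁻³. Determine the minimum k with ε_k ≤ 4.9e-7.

11

After k steps, ε_k ≈ 1.25×10⁻³·0.487^k.
Need 0.487^k ≤ 4.9e-7/1.25×10⁻³ = 0.000392.
k ≥ ln(0.000392)/ln(0.487) = -7.8442/-0.71949 = 10.902.
Smallest integer k = 11.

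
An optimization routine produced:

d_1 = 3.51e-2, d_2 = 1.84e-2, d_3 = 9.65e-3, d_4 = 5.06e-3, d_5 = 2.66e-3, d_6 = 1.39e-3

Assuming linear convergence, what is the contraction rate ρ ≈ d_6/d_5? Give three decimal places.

ρ ≈ d_6/d_5 = 1.39e-3/2.66e-3 = 0.52256

0.523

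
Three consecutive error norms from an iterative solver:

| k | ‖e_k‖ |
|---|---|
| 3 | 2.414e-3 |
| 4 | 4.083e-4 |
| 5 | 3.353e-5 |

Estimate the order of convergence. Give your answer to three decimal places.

1.407

p ≈ ln(‖e_5‖/‖e_4‖) / ln(‖e_4‖/‖e_3‖)
  = ln(3.353e-5/4.083e-4) / ln(4.083e-4/2.414e-3)
  = ln(0.082121) / ln(0.169138)
  = -2.499562 / -1.777040 ≈ 1.406587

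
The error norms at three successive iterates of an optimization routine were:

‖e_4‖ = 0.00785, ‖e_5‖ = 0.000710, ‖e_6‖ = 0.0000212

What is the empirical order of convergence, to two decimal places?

p ≈ ln(‖e_6‖/‖e_5‖) / ln(‖e_5‖/‖e_4‖)
  = ln(0.0000212/0.000710) / ln(0.000710/0.00785)
  = ln(0.0298592) / ln(0.0904459)
  = -3.51126 / -2.40300 ≈ 1.46120

1.46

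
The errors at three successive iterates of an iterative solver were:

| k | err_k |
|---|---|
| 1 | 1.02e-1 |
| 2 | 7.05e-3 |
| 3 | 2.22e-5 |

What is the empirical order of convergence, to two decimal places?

2.16

p ≈ ln(err_3/err_2) / ln(err_2/err_1)
  = ln(2.22e-5/7.05e-3) / ln(7.05e-3/1.02e-1)
  = ln(0.00314894) / ln(0.0691176)
  = -5.76069 / -2.67195 ≈ 2.15599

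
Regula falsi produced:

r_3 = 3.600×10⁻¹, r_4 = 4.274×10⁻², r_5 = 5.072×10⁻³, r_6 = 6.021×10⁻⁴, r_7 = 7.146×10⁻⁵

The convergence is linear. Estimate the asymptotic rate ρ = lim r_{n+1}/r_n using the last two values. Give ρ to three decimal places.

ρ ≈ r_7/r_6 = 7.146×10⁻⁵/6.021×10⁻⁴ = 0.11868

0.119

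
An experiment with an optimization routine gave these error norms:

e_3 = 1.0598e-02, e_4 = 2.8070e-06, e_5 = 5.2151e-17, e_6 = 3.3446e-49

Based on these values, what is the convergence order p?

3

Consecutive ratios: e_6/e_5 = 3.3446e-49/5.2151e-17 = 6.4133e-33, e_5/e_4 = 5.2151e-17/2.8070e-06 = 1.85789e-11.
p ≈ ln(6.4133e-33)/ln(1.85789e-11) = -74.1269/-24.7090 ≈ 3.00.
So the convergence is cubic (order 3).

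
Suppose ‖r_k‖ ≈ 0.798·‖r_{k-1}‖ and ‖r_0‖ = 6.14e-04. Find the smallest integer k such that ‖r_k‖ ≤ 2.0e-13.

97

After k steps, ‖r_k‖ ≈ 6.14e-04·0.798^k.
Need 0.798^k ≤ 2.0e-13/6.14e-04 = 3.25733e-10.
k ≥ ln(3.25733e-10)/ln(0.798) = -21.8449/-0.22565 = 96.809.
Smallest integer k = 97.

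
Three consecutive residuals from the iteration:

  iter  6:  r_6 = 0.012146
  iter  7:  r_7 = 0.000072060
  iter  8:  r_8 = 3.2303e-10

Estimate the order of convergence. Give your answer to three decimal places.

p ≈ ln(r_8/r_7) / ln(r_7/r_6)
  = ln(3.2303e-10/0.000072060) / ln(0.000072060/0.012146)
  = ln(4.48279e-06) / ln(0.00593282)
  = -12.315265 / -5.127256 ≈ 2.401921

2.402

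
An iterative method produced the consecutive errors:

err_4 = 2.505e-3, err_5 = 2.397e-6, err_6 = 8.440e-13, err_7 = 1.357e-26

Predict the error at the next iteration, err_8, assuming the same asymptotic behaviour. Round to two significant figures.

4.5e-56

First estimate the order: p ≈ ln(err_7/err_6) / ln(err_6/err_5) = ln(1.357e-26/8.440e-13)/ln(8.440e-13/2.397e-6) = ln(1.60782e-14)/ln(3.52107e-07) ≈ 2.1375.
Then err_8 ≈ err_7·(err_7/err_6)^p = 1.357e-26·(1.60782e-14)^2.1375 = 1.357e-26·3.27969e-30 ≈ 4.451e-56.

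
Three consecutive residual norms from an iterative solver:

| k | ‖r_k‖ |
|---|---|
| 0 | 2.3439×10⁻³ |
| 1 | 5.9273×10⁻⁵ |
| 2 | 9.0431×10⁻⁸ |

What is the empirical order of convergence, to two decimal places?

1.76

p ≈ ln(‖r_2‖/‖r_1‖) / ln(‖r_1‖/‖r_0‖)
  = ln(9.0431×10⁻⁸/5.9273×10⁻⁵) / ln(5.9273×10⁻⁵/2.3439×10⁻³)
  = ln(0.00152567) / ln(0.0252882)
  = -6.48532 / -3.67742 ≈ 1.76355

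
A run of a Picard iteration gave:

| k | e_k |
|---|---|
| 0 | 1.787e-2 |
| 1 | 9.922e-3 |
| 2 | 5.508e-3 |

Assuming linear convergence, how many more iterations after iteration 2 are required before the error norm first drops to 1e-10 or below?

31

Rate ρ ≈ e_2/e_1 = 5.508e-3/9.922e-3 = 0.5551.
After j more steps, e_{2+j} ≈ 5.508e-3·ρ^j; need ρ^j ≤ 1e-10/5.508e-3 = 1.81554e-08.
j ≥ ln(1.81554e-08)/ln(0.5551) = -17.8243/-0.58861 = 30.282.
So 31 more iterations are needed.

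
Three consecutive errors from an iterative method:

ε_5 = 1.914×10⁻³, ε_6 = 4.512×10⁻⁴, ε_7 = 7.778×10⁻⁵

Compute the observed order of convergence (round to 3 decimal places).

1.217

p ≈ ln(ε_7/ε_6) / ln(ε_6/ε_5)
  = ln(7.778×10⁻⁵/4.512×10⁻⁴) / ln(4.512×10⁻⁴/1.914×10⁻³)
  = ln(0.172385) / ln(0.235737)
  = -1.758025 / -1.445039 ≈ 1.216593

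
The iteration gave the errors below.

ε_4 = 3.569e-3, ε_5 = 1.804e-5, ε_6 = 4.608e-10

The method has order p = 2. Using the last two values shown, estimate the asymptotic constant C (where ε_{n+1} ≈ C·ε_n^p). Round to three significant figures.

C ≈ ε_6 / ε_5^2
  = 4.608e-10 / (1.804e-5)^2
  = 4.608e-10 / 3.25442e-10 ≈ 1.4159

1.42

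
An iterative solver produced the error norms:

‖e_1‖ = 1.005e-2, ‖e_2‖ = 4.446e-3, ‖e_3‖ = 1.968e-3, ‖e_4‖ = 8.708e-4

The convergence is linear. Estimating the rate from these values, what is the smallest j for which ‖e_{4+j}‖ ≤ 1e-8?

Rate ρ ≈ ‖e_4‖/‖e_3‖ = 8.708e-4/1.968e-3 = 0.4425.
After j more steps, ‖e_{4+j}‖ ≈ 8.708e-4·ρ^j; need ρ^j ≤ 1e-8/8.708e-4 = 1.14837e-05.
j ≥ ln(1.14837e-05)/ln(0.4425) = -11.3746/-0.81531 = 13.951.
So 14 more iterations are needed.

14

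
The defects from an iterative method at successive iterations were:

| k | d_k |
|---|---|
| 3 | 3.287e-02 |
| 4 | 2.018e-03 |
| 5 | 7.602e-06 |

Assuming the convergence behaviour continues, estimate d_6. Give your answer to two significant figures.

First estimate the order: p ≈ ln(d_5/d_4) / ln(d_4/d_3) = ln(7.602e-06/2.018e-03)/ln(2.018e-03/3.287e-02) = ln(0.0037671)/ln(0.0613934) ≈ 2.0002.
Then d_6 ≈ d_5·(d_5/d_4)^p = 7.602e-06·(0.0037671)^2.0002 = 7.602e-06·1.41752e-05 ≈ 1.078e-10.

1.1e-10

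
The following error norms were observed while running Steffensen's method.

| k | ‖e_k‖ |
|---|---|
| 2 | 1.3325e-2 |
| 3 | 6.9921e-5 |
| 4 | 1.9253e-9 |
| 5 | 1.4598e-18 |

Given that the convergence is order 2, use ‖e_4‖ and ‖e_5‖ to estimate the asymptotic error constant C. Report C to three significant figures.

0.394

C ≈ ‖e_5‖ / ‖e_4‖^2
  = 1.4598e-18 / (1.9253e-9)^2
  = 1.4598e-18 / 3.70678e-18 ≈ 0.39382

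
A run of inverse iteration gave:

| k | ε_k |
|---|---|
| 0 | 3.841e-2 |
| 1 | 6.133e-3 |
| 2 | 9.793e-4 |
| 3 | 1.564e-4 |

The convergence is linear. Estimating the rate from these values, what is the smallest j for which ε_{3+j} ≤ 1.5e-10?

8

Rate ρ ≈ ε_3/ε_2 = 1.564e-4/9.793e-4 = 0.1597.
After j more steps, ε_{3+j} ≈ 1.564e-4·ρ^j; need ρ^j ≤ 1.5e-10/1.564e-4 = 9.59079e-07.
j ≥ ln(9.59079e-07)/ln(0.1597) = -13.8573/-1.83446 = 7.554.
So 8 more iterations are needed.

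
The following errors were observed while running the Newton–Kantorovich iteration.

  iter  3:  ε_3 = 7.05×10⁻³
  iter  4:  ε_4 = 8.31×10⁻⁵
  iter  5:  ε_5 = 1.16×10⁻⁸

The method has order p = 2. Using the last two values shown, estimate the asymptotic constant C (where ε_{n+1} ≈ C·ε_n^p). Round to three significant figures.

1.68

C ≈ ε_5 / ε_4^2
  = 1.16×10⁻⁸ / (8.31×10⁻⁵)^2
  = 1.16×10⁻⁸ / 6.90561e-09 ≈ 1.6798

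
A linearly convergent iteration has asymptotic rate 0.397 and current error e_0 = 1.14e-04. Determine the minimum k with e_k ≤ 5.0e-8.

9

After k steps, e_k ≈ 1.14e-04·0.397^k.
Need 0.397^k ≤ 5.0e-8/1.14e-04 = 0.000438596.
k ≥ ln(0.000438596)/ln(0.397) = -7.7319/-0.92382 = 8.369.
Smallest integer k = 9.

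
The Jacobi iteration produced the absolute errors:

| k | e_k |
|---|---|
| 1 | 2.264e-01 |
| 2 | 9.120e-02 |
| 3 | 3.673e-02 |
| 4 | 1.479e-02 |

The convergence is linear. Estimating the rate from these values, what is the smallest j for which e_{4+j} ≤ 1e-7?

Rate ρ ≈ e_4/e_3 = 1.479e-02/3.673e-02 = 0.4027.
After j more steps, e_{4+j} ≈ 1.479e-02·ρ^j; need ρ^j ≤ 1e-7/1.479e-02 = 6.76133e-06.
j ≥ ln(6.76133e-06)/ln(0.4027) = -11.9043/-0.90956 = 13.088.
So 14 more iterations are needed.

14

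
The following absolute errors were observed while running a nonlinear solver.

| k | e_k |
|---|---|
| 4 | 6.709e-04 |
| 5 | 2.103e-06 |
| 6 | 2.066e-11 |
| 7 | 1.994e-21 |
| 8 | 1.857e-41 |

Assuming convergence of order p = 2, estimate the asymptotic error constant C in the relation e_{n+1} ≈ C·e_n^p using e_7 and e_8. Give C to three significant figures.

4.67

C ≈ e_8 / e_7^2
  = 1.857e-41 / (1.994e-21)^2
  = 1.857e-41 / 3.97604e-42 ≈ 4.6705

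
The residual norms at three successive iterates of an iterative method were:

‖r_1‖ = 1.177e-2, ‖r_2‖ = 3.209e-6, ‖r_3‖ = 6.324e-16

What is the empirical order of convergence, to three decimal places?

2.723

p ≈ ln(‖r_3‖/‖r_2‖) / ln(‖r_2‖/‖r_1‖)
  = ln(6.324e-16/3.209e-6) / ln(3.209e-6/1.177e-2)
  = ln(1.97071e-10) / ln(0.000272642)
  = -22.347457 / -8.207351 ≈ 2.722859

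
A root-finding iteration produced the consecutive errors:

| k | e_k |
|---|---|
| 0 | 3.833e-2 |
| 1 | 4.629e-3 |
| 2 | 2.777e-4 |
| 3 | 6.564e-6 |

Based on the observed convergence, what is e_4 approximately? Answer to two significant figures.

First estimate the order: p ≈ ln(e_3/e_2) / ln(e_2/e_1) = ln(6.564e-6/2.777e-4)/ln(2.777e-4/4.629e-3) = ln(0.023637)/ln(0.0599914) ≈ 1.3310.
Then e_4 ≈ e_3·(e_3/e_2)^p = 6.564e-6·(0.023637)^1.3310 = 6.564e-6·0.00684308 ≈ 4.492e-08.

4.5e-8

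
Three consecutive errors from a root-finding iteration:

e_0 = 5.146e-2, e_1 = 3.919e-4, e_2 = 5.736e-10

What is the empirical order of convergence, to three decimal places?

p ≈ ln(e_2/e_1) / ln(e_1/e_0)
  = ln(5.736e-10/3.919e-4) / ln(3.919e-4/5.146e-2)
  = ln(1.46364e-06) / ln(0.00761562)
  = -13.434584 / -4.877554 ≈ 2.754369

2.754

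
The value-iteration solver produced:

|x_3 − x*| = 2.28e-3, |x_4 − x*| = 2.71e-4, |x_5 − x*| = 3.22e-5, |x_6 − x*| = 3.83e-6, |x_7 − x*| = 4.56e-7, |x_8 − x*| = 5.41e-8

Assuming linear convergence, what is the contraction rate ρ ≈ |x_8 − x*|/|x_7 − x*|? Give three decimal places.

0.119

ρ ≈ |x_8 − x*|/|x_7 − x*| = 5.41e-8/4.56e-7 = 0.11864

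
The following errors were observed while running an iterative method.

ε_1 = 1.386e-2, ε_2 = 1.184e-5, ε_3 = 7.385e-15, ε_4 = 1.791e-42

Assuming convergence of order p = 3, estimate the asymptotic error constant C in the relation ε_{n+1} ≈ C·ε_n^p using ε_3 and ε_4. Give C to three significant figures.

4.45

C ≈ ε_4 / ε_3^3
  = 1.791e-42 / (7.385e-15)^3
  = 1.791e-42 / 4.02765e-43 ≈ 4.4468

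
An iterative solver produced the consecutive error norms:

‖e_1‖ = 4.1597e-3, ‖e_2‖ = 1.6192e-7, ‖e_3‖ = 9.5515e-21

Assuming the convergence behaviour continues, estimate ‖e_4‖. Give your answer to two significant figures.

2.0e-60

First estimate the order: p ≈ ln(‖e_3‖/‖e_2‖) / ln(‖e_2‖/‖e_1‖) = ln(9.5515e-21/1.6192e-7)/ln(1.6192e-7/4.1597e-3) = ln(5.8989e-14)/ln(3.89259e-05) ≈ 3.0000.
Then ‖e_4‖ ≈ ‖e_3‖·(‖e_3‖/‖e_2‖)^p = 9.5515e-21·(5.8989e-14)^3.0000 = 9.5515e-21·2.05264e-40 ≈ 1.961e-60.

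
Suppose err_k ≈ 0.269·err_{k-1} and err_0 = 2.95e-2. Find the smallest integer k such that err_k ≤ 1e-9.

14

After k steps, err_k ≈ 2.95e-2·0.269^k.
Need 0.269^k ≤ 1e-9/2.95e-2 = 3.38983e-08.
k ≥ ln(3.38983e-08)/ln(0.269) = -17.1999/-1.31304 = 13.099.
Smallest integer k = 14.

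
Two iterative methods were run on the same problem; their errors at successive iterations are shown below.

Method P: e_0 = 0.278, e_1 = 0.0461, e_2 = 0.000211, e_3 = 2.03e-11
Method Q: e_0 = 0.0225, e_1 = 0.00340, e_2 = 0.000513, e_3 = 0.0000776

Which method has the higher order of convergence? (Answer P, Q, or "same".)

P

Method P: p ≈ ln(2.03e-11/0.000211)/ln(0.000211/0.0461) ≈ 3.00.
Method Q: p ≈ ln(0.0000776/0.000513)/ln(0.000513/0.00340) ≈ 1.00.
Method P has the higher order (≈3.0 vs ≈1.0).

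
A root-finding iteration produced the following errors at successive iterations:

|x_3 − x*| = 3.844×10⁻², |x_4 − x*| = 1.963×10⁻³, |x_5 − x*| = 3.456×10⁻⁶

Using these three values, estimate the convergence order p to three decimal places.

p ≈ ln(|x_5 − x*|/|x_4 − x*|) / ln(|x_4 − x*|/|x_3 − x*|)
  = ln(3.456×10⁻⁶/1.963×10⁻³) / ln(1.963×10⁻³/3.844×10⁻²)
  = ln(0.00176057) / ln(0.0510666)
  = -6.342118 / -2.974625 ≈ 2.132073

2.132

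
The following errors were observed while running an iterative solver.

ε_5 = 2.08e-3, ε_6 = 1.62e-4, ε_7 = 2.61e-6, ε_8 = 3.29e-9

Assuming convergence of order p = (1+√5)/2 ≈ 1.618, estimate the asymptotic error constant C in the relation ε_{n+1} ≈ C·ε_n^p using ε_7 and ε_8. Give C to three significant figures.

3.56

C ≈ ε_8 / ε_7^1.618
  = 3.29e-9 / (2.61e-6)^1.618
  = 3.29e-9 / 9.24963e-10 ≈ 3.5569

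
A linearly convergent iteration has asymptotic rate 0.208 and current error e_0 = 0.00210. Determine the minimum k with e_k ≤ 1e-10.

11

After k steps, e_k ≈ 0.00210·0.208^k.
Need 0.208^k ≤ 1e-10/0.00210 = 4.7619e-08.
k ≥ ln(4.7619e-08)/ln(0.208) = -16.8600/-1.57022 = 10.737.
Smallest integer k = 11.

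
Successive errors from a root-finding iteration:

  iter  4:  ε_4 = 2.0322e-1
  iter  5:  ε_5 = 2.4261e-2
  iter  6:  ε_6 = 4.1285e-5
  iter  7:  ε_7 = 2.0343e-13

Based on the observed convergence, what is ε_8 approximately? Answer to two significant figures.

2.4e-38

First estimate the order: p ≈ ln(ε_7/ε_6) / ln(ε_6/ε_5) = ln(2.0343e-13/4.1285e-5)/ln(4.1285e-5/2.4261e-2) = ln(4.92746e-09)/ln(0.0017017) ≈ 3.0000.
Then ε_8 ≈ ε_7·(ε_7/ε_6)^p = 2.0343e-13·(4.92746e-09)^3.0000 = 2.0343e-13·1.19638e-25 ≈ 2.434e-38.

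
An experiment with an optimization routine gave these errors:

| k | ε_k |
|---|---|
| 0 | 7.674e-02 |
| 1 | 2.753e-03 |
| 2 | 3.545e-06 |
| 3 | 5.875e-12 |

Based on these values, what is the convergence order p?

2

Consecutive ratios: ε_3/ε_2 = 5.875e-12/3.545e-06 = 1.65726e-06, ε_2/ε_1 = 3.545e-06/2.753e-03 = 0.00128769.
p ≈ ln(1.65726e-06)/ln(0.00128769) = -13.3103/-6.6549 ≈ 2.00.
So the convergence is quadratic (order 2).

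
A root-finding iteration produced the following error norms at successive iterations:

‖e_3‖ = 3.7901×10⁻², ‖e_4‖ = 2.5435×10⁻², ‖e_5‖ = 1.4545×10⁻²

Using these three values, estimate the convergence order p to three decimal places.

p ≈ ln(‖e_5‖/‖e_4‖) / ln(‖e_4‖/‖e_3‖)
  = ln(1.4545×10⁻²/2.5435×10⁻²) / ln(2.5435×10⁻²/3.7901×10⁻²)
  = ln(0.57185) / ln(0.67109)
  = -0.558879 / -0.398852 ≈ 1.401219

1.401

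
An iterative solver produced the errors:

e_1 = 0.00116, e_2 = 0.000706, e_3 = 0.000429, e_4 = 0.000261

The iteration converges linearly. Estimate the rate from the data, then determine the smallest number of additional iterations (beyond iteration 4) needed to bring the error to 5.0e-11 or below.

32

Rate ρ ≈ e_4/e_3 = 0.000261/0.000429 = 0.6084.
After j more steps, e_{4+j} ≈ 0.000261·ρ^j; need ρ^j ≤ 5.0e-11/0.000261 = 1.91571e-07.
j ≥ ln(1.91571e-07)/ln(0.6084) = -15.4680/-0.49692 = 31.128.
So 32 more iterations are needed.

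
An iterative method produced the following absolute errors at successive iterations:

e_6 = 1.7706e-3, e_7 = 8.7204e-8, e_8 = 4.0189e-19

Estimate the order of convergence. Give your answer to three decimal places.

p ≈ ln(e_8/e_7) / ln(e_7/e_6)
  = ln(4.0189e-19/8.7204e-8) / ln(8.7204e-8/1.7706e-3)
  = ln(4.60862e-12) / ln(4.92511e-05)
  = -26.103093 / -9.918579 ≈ 2.631737

2.632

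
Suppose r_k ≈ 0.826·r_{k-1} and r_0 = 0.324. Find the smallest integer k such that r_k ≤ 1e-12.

139

After k steps, r_k ≈ 0.324·0.826^k.
Need 0.826^k ≤ 1e-12/0.324 = 3.08642e-12.
k ≥ ln(3.08642e-12)/ln(0.826) = -26.5040/-0.19116 = 138.648.
Smallest integer k = 139.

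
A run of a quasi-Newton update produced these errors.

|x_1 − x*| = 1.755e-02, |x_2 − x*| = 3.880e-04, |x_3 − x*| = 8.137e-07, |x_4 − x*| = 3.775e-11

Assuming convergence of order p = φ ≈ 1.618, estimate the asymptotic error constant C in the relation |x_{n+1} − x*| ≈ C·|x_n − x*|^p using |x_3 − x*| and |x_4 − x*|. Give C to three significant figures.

C ≈ |x_4 − x*| / |x_3 − x*|^1.618
  = 3.775e-11 / (8.137e-07)^1.618
  = 3.775e-11 / 1.40324e-10 ≈ 0.26902

0.269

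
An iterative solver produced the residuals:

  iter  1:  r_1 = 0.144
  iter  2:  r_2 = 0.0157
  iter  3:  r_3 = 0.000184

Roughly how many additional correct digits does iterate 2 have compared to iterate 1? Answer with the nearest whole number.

1

Digits gained ≈ log₁₀(r_1/r_2) = log₁₀(0.144/0.0157) = log₁₀(9.17197) ≈ 0.962.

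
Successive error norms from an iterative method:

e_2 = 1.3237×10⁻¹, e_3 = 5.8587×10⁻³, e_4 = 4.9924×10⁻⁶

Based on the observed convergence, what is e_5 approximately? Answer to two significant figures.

5.5e-13

First estimate the order: p ≈ ln(e_4/e_3) / ln(e_3/e_2) = ln(4.9924×10⁻⁶/5.8587×10⁻³)/ln(5.8587×10⁻³/1.3237×10⁻¹) = ln(0.000852134)/ln(0.04426) ≈ 2.2670.
Then e_5 ≈ e_4·(e_4/e_3)^p = 4.9924×10⁻⁶·(0.000852134)^2.2670 = 4.9924×10⁻⁶·1.10017e-07 ≈ 5.492e-13.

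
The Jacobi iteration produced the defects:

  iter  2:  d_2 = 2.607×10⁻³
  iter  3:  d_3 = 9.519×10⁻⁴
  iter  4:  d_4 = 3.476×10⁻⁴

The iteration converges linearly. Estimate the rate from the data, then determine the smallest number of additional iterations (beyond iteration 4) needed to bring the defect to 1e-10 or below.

15

Rate ρ ≈ d_4/d_3 = 3.476×10⁻⁴/9.519×10⁻⁴ = 0.3652.
After j more steps, d_{4+j} ≈ 3.476×10⁻⁴·ρ^j; need ρ^j ≤ 1e-10/3.476×10⁻⁴ = 2.87687e-07.
j ≥ ln(2.87687e-07)/ln(0.3652) = -15.0614/-1.00731 = 14.952.
So 15 more iterations are needed.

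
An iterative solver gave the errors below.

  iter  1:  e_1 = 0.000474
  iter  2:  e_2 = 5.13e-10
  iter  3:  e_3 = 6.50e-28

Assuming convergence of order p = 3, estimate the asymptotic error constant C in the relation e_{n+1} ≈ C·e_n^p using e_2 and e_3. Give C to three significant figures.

4.81

C ≈ e_3 / e_2^3
  = 6.50e-28 / (5.13e-10)^3
  = 6.50e-28 / 1.35006e-28 ≈ 4.8146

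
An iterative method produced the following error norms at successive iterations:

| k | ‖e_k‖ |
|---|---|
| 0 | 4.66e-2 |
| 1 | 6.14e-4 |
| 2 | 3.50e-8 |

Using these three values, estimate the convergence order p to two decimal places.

2.26

p ≈ ln(‖e_2‖/‖e_1‖) / ln(‖e_1‖/‖e_0‖)
  = ln(3.50e-8/6.14e-4) / ln(6.14e-4/4.66e-2)
  = ln(5.70033e-05) / ln(0.013176)
  = -9.77240 / -4.32936 ≈ 2.25724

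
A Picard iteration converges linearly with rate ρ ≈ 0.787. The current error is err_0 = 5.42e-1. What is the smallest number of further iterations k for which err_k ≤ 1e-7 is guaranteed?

After k steps, err_k ≈ 5.42e-1·0.787^k.
Need 0.787^k ≤ 1e-7/5.42e-1 = 1.84502e-07.
k ≥ ln(1.84502e-07)/ln(0.787) = -15.5056/-0.23953 = 64.733.
Smallest integer k = 65.

65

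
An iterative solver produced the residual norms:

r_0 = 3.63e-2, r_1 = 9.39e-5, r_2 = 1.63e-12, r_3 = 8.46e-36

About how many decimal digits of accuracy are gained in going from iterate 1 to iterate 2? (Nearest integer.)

8

Digits gained ≈ log₁₀(r_1/r_2) = log₁₀(9.39e-5/1.63e-12) = log₁₀(5.76074e+07) ≈ 7.760.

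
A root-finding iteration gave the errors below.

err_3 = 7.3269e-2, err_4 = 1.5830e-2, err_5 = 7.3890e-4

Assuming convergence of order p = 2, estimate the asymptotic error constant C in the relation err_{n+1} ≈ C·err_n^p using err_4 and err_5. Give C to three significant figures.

2.95

C ≈ err_5 / err_4^2
  = 7.3890e-4 / (1.5830e-2)^2
  = 7.3890e-4 / 0.000250589 ≈ 2.9487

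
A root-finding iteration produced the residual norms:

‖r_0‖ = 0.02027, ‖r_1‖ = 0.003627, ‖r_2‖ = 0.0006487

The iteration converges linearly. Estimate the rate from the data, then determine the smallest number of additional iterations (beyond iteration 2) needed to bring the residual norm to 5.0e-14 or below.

Rate ρ ≈ ‖r_2‖/‖r_1‖ = 0.0006487/0.003627 = 0.1789.
After j more steps, ‖r_{2+j}‖ ≈ 0.0006487·ρ^j; need ρ^j ≤ 5.0e-14/0.0006487 = 7.70772e-11.
j ≥ ln(7.70772e-11)/ln(0.1789) = -23.2862/-1.72093 = 13.531.
So 14 more iterations are needed.

14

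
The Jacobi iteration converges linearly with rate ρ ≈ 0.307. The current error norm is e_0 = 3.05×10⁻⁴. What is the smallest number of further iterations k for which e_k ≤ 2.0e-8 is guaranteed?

After k steps, e_k ≈ 3.05×10⁻⁴·0.307^k.
Need 0.307^k ≤ 2.0e-8/3.05×10⁻⁴ = 6.55738e-05.
k ≥ ln(6.55738e-05)/ln(0.307) = -9.6323/-1.18091 = 8.157.
Smallest integer k = 9.

9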